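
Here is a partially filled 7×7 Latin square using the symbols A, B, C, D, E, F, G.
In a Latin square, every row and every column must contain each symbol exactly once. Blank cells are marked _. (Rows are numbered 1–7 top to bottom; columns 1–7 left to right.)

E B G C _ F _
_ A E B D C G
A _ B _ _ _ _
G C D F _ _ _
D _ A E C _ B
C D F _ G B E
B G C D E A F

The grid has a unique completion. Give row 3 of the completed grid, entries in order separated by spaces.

A E B G F D C

Row 3, column 4: row 3 has {A, B} and column 4 has {B, C, D, E, F}, leaving only G.
Row 3, column 5: row 3 has {A, B, G} and column 5 has {C, D, E, G}, leaving only F.
Row 3, column 2: row 3 has {A, B, F, G} and column 2 has {A, B, C, D, G}, leaving only E.
Row 3, column 6: row 3 has {A, B, E, F, G} and column 6 has {A, B, C, F}, leaving only D.
Row 3, column 7: row 3 has {A, B, D, E, F, G} and column 7 has {B, E, F, G}, leaving only C.
So row 3 reads: A E B G F D C.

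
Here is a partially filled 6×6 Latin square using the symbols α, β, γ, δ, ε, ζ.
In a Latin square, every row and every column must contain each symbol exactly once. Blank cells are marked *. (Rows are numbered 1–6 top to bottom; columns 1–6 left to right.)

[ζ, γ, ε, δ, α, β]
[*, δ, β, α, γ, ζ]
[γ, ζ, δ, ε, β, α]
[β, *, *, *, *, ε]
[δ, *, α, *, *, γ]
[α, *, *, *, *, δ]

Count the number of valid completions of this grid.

3

Row 2, column 1: eliminating its row and column leaves {ε}.
Row 4, column 2: eliminating its row and column leaves {α}.
Row 4, column 3: eliminating its row and column leaves {γ, ζ}.
Row 4, column 4: eliminating its row and column leaves {γ, ζ}.
Row 4, column 5: eliminating its row and column leaves {δ, ζ}.
Row 5, column 2: eliminating its row and column leaves {β, ε}.
Row 5, column 4: eliminating its row and column leaves {β, ζ}.
Row 5, column 5: eliminating its row and column leaves {ε, ζ}.
Row 6, column 2: eliminating its row and column leaves {β, ε}.
Row 6, column 3: eliminating its row and column leaves {γ, ζ}.
Row 6, column 4: eliminating its row and column leaves {β, γ, ζ}.
Row 6, column 5: eliminating its row and column leaves {ε, ζ}.
Enumerating the assignments across these blanks that avoid any row or column repeat gives 3 completions.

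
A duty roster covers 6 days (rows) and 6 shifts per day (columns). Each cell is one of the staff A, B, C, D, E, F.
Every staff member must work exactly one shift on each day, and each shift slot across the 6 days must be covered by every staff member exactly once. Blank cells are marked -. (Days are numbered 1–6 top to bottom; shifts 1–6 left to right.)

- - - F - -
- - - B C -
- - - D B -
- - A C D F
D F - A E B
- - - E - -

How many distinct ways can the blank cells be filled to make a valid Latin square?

Day 1, shift 1: eliminating its day and shift leaves {A, B, C, E}.
Day 1, shift 2: eliminating its day and shift leaves {A, B, C, D, E}.
Day 1, shift 3: eliminating its day and shift leaves {B, C, D, E}.
Day 1, shift 5: eliminating its day and shift leaves {A}.
Day 1, shift 6: eliminating its day and shift leaves {A, C, D, E}.
Day 2, shift 1: eliminating its day and shift leaves {A, E, F}.
Day 2, shift 2: eliminating its day and shift leaves {A, D, E}.
Day 2, shift 3: eliminating its day and shift leaves {D, E, F}.
Day 2, shift 6: eliminating its day and shift leaves {A, D, E}.
Day 3, shift 1: eliminating its day and shift leaves {A, C, E, F}.
Day 3, shift 2: eliminating its day and shift leaves {A, C, E}.
Day 3, shift 3: eliminating its day and shift leaves {C, E, F}.
Day 3, shift 6: eliminating its day and shift leaves {A, C, E}.
Day 4, shift 1: eliminating its day and shift leaves {B, E}.
Day 4, shift 2: eliminating its day and shift leaves {B, E}.
Day 5, shift 3: eliminating its day and shift leaves {C}.
Day 6, shift 1: eliminating its day and shift leaves {A, B, C, F}.
Day 6, shift 2: eliminating its day and shift leaves {A, B, C, D}.
Day 6, shift 3: eliminating its day and shift leaves {B, C, D, F}.
Day 6, shift 5: eliminating its day and shift leaves {A, F}.
Day 6, shift 6: eliminating its day and shift leaves {A, C, D}.
Enumerating the assignments across these blanks that avoid any day or shift repeat gives 34 completions.

34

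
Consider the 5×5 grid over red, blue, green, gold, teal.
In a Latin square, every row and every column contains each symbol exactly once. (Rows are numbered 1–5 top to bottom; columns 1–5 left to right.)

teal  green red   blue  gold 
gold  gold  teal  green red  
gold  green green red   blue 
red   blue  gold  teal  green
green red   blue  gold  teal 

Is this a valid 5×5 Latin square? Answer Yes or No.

No

Row 3 contains green twice (at columns 2 and 3); row 2 is also not a permutation.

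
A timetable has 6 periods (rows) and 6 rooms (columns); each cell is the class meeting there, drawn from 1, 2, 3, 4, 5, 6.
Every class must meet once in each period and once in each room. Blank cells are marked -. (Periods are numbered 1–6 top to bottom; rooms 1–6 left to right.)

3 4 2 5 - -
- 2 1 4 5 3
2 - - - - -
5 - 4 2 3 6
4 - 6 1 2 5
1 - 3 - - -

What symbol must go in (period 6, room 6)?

Period 1, room 6: period 1 has {2, 3, 4, 5} and room 6 has {3, 5, 6}, leaving only 1.
Period 1, room 5: period 1 has {1, 2, 3, 4, 5} and room 5 has {2, 3, 5}, leaving only 6.
Period 2, room 1: period 2 has {1, 2, 3, 4, 5} and room 1 has {1, 2, 3, 4, 5}, leaving only 6.
Period 3, room 3: period 3 has {2} and room 3 has {1, 2, 3, 4, 6}, leaving only 5.
Period 3, room 6: period 3 has {2, 5} and room 6 has {1, 3, 5, 6}, leaving only 4.
Period 6 already has {1, 3} and room 6 already has {1, 3, 4, 5, 6}, so period 6, room 6 must be 2.

2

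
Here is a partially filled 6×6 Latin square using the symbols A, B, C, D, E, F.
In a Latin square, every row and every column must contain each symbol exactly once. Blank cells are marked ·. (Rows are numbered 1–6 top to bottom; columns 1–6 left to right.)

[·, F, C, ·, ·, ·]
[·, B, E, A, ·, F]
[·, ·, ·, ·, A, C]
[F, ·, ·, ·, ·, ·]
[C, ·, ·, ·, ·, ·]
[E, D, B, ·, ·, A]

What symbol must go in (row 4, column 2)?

Row 2, column 1: row 2 has {A, B, E, F} and column 1 has {C, E, F}, leaving only D.
Row 2, column 5: row 2 has {A, B, D, E, F} and column 5 has {A}, leaving only C.
Row 3, column 1: row 3 has {A, C} and column 1 has {C, D, E, F}, leaving only B.
Row 1, column 1: row 1 has {C, F} and column 1 has {B, C, D, E, F}, leaving only A.
Row 3, column 2: row 3 has {A, B, C} and column 2 has {B, D, F}, leaving only E.
Row 5, column 2: row 5 has {C} and column 2 has {B, D, E, F}, leaving only A.
Row 4 already has {F} and column 2 already has {A, B, D, E, F}, so row 4, column 2 must be C.

C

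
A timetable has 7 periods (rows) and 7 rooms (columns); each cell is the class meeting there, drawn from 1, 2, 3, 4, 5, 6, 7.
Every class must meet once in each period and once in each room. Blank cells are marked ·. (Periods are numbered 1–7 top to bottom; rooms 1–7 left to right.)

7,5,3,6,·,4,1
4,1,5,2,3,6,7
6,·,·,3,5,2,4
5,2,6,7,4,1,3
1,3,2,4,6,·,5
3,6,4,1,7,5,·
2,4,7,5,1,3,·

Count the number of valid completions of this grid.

1

Period 1, room 5: eliminating its period and room leaves {2}.
Period 3, room 2: eliminating its period and room leaves {7}.
Period 3, room 3: eliminating its period and room leaves {1}.
Period 5, room 6: eliminating its period and room leaves {7}.
Period 6, room 7: eliminating its period and room leaves {2}.
Period 7, room 7: eliminating its period and room leaves {6}.
Only one assignment across all blanks avoids any period or room repeat, giving 1 completion.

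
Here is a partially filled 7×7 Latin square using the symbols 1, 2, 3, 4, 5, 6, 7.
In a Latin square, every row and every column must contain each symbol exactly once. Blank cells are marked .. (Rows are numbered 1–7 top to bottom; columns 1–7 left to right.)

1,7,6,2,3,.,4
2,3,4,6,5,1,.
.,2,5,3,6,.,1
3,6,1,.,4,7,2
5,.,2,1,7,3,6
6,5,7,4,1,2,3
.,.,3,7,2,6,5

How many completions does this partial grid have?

Row 1, column 6: eliminating its row and column leaves {5}.
Row 2, column 7: eliminating its row and column leaves {7}.
Row 3, column 1: eliminating its row and column leaves {4, 7}.
Row 3, column 6: eliminating its row and column leaves {4}.
Row 4, column 4: eliminating its row and column leaves {5}.
Row 5, column 2: eliminating its row and column leaves {4}.
Row 7, column 1: eliminating its row and column leaves {4}.
Row 7, column 2: eliminating its row and column leaves {1, 4}.
Only one assignment across all blanks avoids any row or column repeat, giving 1 completion.

1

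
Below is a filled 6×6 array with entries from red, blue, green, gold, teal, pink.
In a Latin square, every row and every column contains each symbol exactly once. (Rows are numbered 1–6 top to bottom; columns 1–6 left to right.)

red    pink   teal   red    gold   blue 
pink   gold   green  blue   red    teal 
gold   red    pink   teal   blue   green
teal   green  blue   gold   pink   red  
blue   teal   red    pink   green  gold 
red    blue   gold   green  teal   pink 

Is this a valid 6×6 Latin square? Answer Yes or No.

No

Row 1 contains red twice (at columns 1 and 4), so it is not a permutation.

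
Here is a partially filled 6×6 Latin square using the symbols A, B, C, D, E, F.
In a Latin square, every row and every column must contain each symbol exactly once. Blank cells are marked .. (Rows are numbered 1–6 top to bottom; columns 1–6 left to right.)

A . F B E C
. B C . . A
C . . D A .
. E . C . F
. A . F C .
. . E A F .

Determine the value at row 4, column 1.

Row 1, column 2: row 1 has {A, B, C, E, F} and column 2 has {A, B, E}, leaving only D.
Row 2, column 4: row 2 has {A, B, C} and column 4 has {A, B, C, D, F}, leaving only E.
Row 2, column 5: row 2 has {A, B, C, E} and column 5 has {A, C, E, F}, leaving only D.
Row 2, column 1: row 2 has {A, B, C, D, E} and column 1 has {A, C}, leaving only F.
Row 3, column 2: row 3 has {A, C, D} and column 2 has {A, B, D, E}, leaving only F.
Row 3, column 3: row 3 has {A, C, D, F} and column 3 has {C, E, F}, leaving only B.
Row 3, column 6: row 3 has {A, B, C, D, F} and column 6 has {A, C, F}, leaving only E.
Row 4, column 5: row 4 has {C, E, F} and column 5 has {A, C, D, E, F}, leaving only B.
Row 4 already has {B, C, E, F} and column 1 already has {A, C, F}, so row 4, column 1 must be D.

D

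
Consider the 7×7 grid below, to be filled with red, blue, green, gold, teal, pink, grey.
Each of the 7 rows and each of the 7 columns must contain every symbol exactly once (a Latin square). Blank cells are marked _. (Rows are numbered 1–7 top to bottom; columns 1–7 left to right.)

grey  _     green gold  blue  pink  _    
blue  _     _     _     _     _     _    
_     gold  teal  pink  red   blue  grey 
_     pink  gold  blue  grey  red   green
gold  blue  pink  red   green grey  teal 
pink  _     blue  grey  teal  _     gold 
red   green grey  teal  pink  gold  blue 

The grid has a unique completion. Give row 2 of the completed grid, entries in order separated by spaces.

Row 2, column 3: row 2 has {blue} and column 3 has {blue, green, gold, teal, pink, grey}, leaving only red.
Row 2, column 4: row 2 has {red, blue} and column 4 has {red, blue, gold, teal, pink, grey}, leaving only green.
Row 2, column 5: row 2 has {red, blue, green} and column 5 has {red, blue, green, teal, pink, grey}, leaving only gold.
Row 2, column 6: row 2 has {red, blue, green, gold} and column 6 has {red, blue, gold, pink, grey}, leaving only teal.
Row 2, column 2: row 2 has {red, blue, green, gold, teal} and column 2 has {blue, green, gold, pink}, leaving only grey.
Row 2, column 7: row 2 has {red, blue, green, gold, teal, grey} and column 7 has {blue, green, gold, teal, grey}, leaving only pink.
So row 2 reads: blue grey red green gold teal pink.

blue grey red green gold teal pink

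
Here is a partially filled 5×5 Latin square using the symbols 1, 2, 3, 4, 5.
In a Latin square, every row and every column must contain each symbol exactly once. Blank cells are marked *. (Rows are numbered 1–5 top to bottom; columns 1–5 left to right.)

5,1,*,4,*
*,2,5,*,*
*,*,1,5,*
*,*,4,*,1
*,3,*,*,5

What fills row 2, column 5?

4

Row 3, column 2: row 3 has {1, 5} and column 2 has {1, 2, 3}, leaving only 4.
Row 4, column 2: row 4 has {1, 4} and column 2 has {1, 2, 3, 4}, leaving only 5.
Row 5, column 3: row 5 has {3, 5} and column 3 has {1, 4, 5}, leaving only 2.
Row 1, column 3: row 1 has {1, 4, 5} and column 3 has {1, 2, 4, 5}, leaving only 3.
Row 1, column 5: row 1 has {1, 3, 4, 5} and column 5 has {1, 5}, leaving only 2.
Row 3, column 5: row 3 has {1, 4, 5} and column 5 has {1, 2, 5}, leaving only 3.
Row 2 already has {2, 5} and column 5 already has {1, 2, 3, 5}, so row 2, column 5 must be 4.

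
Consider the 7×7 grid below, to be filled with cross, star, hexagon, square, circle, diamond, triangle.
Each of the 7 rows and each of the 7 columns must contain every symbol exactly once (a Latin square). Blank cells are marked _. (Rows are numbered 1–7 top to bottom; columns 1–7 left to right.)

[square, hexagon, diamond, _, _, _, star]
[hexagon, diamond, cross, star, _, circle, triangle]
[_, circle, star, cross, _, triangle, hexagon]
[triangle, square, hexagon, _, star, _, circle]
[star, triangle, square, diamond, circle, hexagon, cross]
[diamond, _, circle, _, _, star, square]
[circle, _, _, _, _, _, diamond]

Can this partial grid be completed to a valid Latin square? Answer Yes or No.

Row 3, column 1: row 3 together with column 1 already contain {cross, star, hexagon, square, circle, diamond, triangle} — every symbol — so nothing can go there. The grid has no valid completion.

No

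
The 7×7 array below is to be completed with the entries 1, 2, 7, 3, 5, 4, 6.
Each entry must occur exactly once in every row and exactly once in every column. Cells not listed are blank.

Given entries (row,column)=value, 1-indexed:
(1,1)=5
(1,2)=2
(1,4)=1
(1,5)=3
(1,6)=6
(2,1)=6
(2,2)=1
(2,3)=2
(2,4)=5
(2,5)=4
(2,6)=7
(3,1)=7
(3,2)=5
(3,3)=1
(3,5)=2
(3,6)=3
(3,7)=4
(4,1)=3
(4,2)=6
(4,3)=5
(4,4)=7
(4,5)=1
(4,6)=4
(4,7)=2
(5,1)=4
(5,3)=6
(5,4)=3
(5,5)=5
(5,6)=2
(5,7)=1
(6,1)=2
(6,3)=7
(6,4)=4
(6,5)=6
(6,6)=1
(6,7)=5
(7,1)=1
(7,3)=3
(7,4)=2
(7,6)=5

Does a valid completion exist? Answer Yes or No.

Yes

No row or column among the givens repeats a symbol, and propagating forced cells runs into no contradiction.
One valid completion exists (for instance, 5 2 4 1 3 6 7 / 6 1 2 5 4 7 3 / 7 5 1 6 2 3 4 / 3 6 5 7 1 4 2 / 4 7 6 3 5 2 1 / 2 3 7 4 6 1 5 / 1 4 3 2 7 5 6).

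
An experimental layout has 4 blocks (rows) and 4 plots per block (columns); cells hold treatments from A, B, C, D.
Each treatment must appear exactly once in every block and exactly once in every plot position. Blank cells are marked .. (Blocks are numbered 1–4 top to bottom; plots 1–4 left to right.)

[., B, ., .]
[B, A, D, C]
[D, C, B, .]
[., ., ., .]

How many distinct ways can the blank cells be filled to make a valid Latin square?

Block 1, plot 1: eliminating its block and plot leaves {A, C}.
Block 1, plot 3: eliminating its block and plot leaves {A, C}.
Block 1, plot 4: eliminating its block and plot leaves {A, D}.
Block 3, plot 4: eliminating its block and plot leaves {A}.
Block 4, plot 1: eliminating its block and plot leaves {A, C}.
Block 4, plot 2: eliminating its block and plot leaves {D}.
Block 4, plot 3: eliminating its block and plot leaves {A, C}.
Block 4, plot 4: eliminating its block and plot leaves {A, B, D}.
Enumerating the assignments across these blanks that avoid any block or plot repeat gives 2 completions.

2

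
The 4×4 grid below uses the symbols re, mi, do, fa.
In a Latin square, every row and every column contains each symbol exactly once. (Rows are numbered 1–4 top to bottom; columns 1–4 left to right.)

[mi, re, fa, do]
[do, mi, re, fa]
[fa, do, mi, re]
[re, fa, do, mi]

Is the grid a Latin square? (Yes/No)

Each row is a permutation of the 4 symbols, and so is each column.

Yes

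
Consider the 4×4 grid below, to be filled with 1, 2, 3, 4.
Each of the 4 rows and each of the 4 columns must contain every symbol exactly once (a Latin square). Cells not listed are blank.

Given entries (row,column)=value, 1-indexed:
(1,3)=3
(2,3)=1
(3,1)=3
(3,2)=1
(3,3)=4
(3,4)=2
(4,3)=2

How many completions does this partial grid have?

4

Row 1, column 1: eliminating its row and column leaves {1, 2, 4}.
Row 1, column 2: eliminating its row and column leaves {2, 4}.
Row 1, column 4: eliminating its row and column leaves {1, 4}.
Row 2, column 1: eliminating its row and column leaves {2, 4}.
Row 2, column 2: eliminating its row and column leaves {2, 3, 4}.
Row 2, column 4: eliminating its row and column leaves {3, 4}.
Row 4, column 1: eliminating its row and column leaves {1, 4}.
Row 4, column 2: eliminating its row and column leaves {3, 4}.
Row 4, column 4: eliminating its row and column leaves {1, 3, 4}.
Enumerating the assignments across these blanks that avoid any row or column repeat gives 4 completions.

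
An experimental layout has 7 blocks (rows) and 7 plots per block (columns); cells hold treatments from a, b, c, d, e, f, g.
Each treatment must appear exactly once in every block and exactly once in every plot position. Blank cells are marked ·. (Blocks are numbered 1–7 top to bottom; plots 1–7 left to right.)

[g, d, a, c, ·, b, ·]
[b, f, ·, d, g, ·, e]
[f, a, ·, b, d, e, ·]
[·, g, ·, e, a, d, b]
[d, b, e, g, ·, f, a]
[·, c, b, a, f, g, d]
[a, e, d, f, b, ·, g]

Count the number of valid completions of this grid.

1

Block 1, plot 5: eliminating its block and plot leaves {e}.
Block 1, plot 7: eliminating its block and plot leaves {f}.
Block 2, plot 3: eliminating its block and plot leaves {c}.
Block 2, plot 6: eliminating its block and plot leaves {a, c}.
Block 3, plot 3: eliminating its block and plot leaves {c, g}.
Block 3, plot 7: eliminating its block and plot leaves {c}.
Block 4, plot 1: eliminating its block and plot leaves {c}.
Block 4, plot 3: eliminating its block and plot leaves {c, f}.
Block 5, plot 5: eliminating its block and plot leaves {c}.
Block 6, plot 1: eliminating its block and plot leaves {e}.
Block 7, plot 6: eliminating its block and plot leaves {c}.
Only one assignment across all blanks avoids any block or plot repeat, giving 1 completion.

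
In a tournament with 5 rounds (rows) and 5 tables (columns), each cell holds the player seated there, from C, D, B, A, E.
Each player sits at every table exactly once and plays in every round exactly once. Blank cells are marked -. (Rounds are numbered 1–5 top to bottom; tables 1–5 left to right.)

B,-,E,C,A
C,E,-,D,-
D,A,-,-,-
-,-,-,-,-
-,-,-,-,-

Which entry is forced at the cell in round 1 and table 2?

D

Round 1 already has {C, B, A, E} and table 2 already has {A, E}, so round 1, table 2 must be D.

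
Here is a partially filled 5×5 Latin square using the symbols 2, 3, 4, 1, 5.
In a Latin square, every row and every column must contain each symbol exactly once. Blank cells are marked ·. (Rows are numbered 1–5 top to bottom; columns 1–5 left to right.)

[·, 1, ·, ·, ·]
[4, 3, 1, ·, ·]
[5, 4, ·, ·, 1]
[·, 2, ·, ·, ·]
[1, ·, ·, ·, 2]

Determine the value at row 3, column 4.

3

Row 2, column 5: row 2 has {3, 4, 1} and column 5 has {2, 1}, leaving only 5.
Row 2, column 4: row 2 has {3, 4, 1, 5} and column 4 has {}, leaving only 2.
Row 3 already has {4, 1, 5} and column 4 already has {2}, so row 3, column 4 must be 3.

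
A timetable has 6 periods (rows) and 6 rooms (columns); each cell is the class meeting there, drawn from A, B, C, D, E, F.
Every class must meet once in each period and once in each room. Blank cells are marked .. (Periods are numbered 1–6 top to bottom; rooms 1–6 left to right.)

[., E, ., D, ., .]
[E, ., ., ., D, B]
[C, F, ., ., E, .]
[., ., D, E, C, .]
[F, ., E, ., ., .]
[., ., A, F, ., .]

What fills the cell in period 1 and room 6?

A

Period 3, room 3: period 3 has {C, E, F} and room 3 has {A, D, E}, leaving only B.
Period 3, room 4: period 3 has {B, C, E, F} and room 4 has {D, E, F}, leaving only A.
Period 2, room 4: period 2 has {B, D, E} and room 4 has {A, D, E, F}, leaving only C.
Period 2, room 2: period 2 has {B, C, D, E} and room 2 has {E, F}, leaving only A.
Period 2, room 3: period 2 has {A, B, C, D, E} and room 3 has {A, B, D, E}, leaving only F.
Period 1, room 3: period 1 has {D, E} and room 3 has {A, B, D, E, F}, leaving only C.
Period 3, room 6: period 3 has {A, B, C, E, F} and room 6 has {B}, leaving only D.
Period 4, room 2: period 4 has {C, D, E} and room 2 has {A, E, F}, leaving only B.
Period 4, room 1: period 4 has {B, C, D, E} and room 1 has {C, E, F}, leaving only A.
Period 1, room 1: period 1 has {C, D, E} and room 1 has {A, C, E, F}, leaving only B.
Period 4, room 6: period 4 has {A, B, C, D, E} and room 6 has {B, D}, leaving only F.
Period 1 already has {B, C, D, E} and room 6 already has {B, D, F}, so period 1, room 6 must be A.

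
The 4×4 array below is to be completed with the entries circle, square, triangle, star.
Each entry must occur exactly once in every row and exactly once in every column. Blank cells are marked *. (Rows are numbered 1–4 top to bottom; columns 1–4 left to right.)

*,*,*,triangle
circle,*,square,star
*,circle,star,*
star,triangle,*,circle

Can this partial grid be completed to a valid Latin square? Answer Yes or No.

No

Row 2, column 2: row 2 together with column 2 already contain {circle, square, triangle, star} — every symbol — so nothing can go there. The grid has no valid completion.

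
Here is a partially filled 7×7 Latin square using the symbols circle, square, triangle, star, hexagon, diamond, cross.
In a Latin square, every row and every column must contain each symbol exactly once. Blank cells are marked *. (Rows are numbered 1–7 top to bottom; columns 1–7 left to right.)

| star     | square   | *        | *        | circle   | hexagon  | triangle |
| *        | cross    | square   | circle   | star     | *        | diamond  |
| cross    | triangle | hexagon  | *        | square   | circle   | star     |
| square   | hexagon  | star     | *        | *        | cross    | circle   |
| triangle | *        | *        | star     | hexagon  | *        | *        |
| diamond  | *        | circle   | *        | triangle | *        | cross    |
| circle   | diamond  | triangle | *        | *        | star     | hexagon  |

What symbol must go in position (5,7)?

Row 5 already has {triangle, star, hexagon} and column 7 already has {circle, triangle, star, hexagon, diamond, cross}, so row 5, column 7 must be square.

square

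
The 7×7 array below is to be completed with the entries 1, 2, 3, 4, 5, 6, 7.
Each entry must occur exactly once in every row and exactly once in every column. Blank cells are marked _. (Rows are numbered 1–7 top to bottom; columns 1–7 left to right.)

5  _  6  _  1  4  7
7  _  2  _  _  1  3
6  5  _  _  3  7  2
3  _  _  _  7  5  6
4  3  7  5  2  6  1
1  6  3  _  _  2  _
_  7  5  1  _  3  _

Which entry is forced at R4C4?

Row 1, column 2: row 1 has {1, 4, 5, 6, 7} and column 2 has {3, 5, 6, 7}, leaving only 2.
Row 1, column 4: row 1 has {1, 2, 4, 5, 6, 7} and column 4 has {1, 5}, leaving only 3.
Row 2, column 2: row 2 has {1, 2, 3, 7} and column 2 has {2, 3, 5, 6, 7}, leaving only 4.
Row 2, column 4: row 2 has {1, 2, 3, 4, 7} and column 4 has {1, 3, 5}, leaving only 6.
Row 2, column 5: row 2 has {1, 2, 3, 4, 6, 7} and column 5 has {1, 2, 3, 7}, leaving only 5.
Row 3, column 4: row 3 has {2, 3, 5, 6, 7} and column 4 has {1, 3, 5, 6}, leaving only 4.
Row 4 already has {3, 5, 6, 7} and column 4 already has {1, 3, 4, 5, 6}, so row 4, column 4 must be 2.

2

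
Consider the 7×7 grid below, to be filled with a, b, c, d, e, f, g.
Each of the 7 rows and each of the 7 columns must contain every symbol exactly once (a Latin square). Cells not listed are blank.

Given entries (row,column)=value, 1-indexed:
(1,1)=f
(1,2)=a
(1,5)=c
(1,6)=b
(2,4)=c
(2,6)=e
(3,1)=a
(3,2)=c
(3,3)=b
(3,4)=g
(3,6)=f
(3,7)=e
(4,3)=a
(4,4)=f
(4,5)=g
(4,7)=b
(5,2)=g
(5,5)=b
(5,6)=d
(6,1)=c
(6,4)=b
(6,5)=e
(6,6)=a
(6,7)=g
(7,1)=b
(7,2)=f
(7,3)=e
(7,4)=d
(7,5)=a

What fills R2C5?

f

Row 1, column 4: row 1 has {a, b, c, f} and column 4 has {b, c, d, f, g}, leaving only e.
Row 1, column 7: row 1 has {a, b, c, e, f} and column 7 has {b, e, g}, leaving only d.
Row 1, column 3: row 1 has {a, b, c, d, e, f} and column 3 has {a, b, e}, leaving only g.
Row 3, column 5: row 3 has {a, b, c, e, f, g} and column 5 has {a, b, c, e, g}, leaving only d.
Row 2 already has {c, e} and column 5 already has {a, b, c, d, e, g}, so row 2, column 5 must be f.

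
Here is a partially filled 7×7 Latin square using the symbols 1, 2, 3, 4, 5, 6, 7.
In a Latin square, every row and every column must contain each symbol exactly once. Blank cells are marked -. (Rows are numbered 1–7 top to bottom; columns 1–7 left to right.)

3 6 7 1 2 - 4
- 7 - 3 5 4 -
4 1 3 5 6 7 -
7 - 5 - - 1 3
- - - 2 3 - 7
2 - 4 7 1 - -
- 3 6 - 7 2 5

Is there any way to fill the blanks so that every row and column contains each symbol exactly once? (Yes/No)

No row or column among the givens repeats a symbol, and propagating forced cells runs into no contradiction.
One valid completion exists (for instance, 3 6 7 1 2 5 4 / 6 7 2 3 5 4 1 / 4 1 3 5 6 7 2 / 7 2 5 6 4 1 3 / 5 4 1 2 3 6 7 / 2 5 4 7 1 3 6 / 1 3 6 4 7 2 5).

Yes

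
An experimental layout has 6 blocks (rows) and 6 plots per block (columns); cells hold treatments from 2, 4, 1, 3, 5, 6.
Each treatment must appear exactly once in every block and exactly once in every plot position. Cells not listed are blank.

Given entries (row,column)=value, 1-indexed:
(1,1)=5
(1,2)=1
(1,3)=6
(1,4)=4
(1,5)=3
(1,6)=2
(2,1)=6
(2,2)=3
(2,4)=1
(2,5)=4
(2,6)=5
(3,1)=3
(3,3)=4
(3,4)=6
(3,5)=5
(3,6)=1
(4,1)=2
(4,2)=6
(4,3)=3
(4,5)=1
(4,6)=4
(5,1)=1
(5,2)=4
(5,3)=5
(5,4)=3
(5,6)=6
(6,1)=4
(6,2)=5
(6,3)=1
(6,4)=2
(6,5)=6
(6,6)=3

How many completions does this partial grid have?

Block 2, plot 3: eliminating its block and plot leaves {2}.
Block 3, plot 2: eliminating its block and plot leaves {2}.
Block 4, plot 4: eliminating its block and plot leaves {5}.
Block 5, plot 5: eliminating its block and plot leaves {2}.
Only one assignment across all blanks avoids any block or plot repeat, giving 1 completion.

1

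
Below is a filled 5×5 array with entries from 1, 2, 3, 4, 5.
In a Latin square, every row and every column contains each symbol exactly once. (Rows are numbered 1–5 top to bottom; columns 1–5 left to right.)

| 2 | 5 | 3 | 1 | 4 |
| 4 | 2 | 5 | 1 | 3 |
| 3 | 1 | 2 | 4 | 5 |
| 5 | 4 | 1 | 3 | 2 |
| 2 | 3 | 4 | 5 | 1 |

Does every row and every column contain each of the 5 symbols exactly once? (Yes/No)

No

Every row is a permutation, but column 4 contains 1 twice (at rows 1 and 2).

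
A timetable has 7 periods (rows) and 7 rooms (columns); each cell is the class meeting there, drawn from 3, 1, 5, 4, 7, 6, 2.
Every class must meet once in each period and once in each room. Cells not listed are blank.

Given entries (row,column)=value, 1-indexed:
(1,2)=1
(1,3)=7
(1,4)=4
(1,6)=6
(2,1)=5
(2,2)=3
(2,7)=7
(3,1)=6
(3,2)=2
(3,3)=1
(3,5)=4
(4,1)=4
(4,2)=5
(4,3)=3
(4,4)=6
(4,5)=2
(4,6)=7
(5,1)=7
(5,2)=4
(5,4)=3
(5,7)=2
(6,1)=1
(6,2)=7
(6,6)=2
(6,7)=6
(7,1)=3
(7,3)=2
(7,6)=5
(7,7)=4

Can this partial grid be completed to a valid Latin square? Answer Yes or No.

No period or room among the givens repeats a symbol, and propagating forced cells runs into no contradiction.
One valid completion exists (for instance, 2 1 7 4 5 6 3 / 5 3 6 2 1 4 7 / 6 2 1 7 4 3 5 / 4 5 3 6 2 7 1 / 7 4 5 3 6 1 2 / 1 7 4 5 3 2 6 / 3 6 2 1 7 5 4).

Yes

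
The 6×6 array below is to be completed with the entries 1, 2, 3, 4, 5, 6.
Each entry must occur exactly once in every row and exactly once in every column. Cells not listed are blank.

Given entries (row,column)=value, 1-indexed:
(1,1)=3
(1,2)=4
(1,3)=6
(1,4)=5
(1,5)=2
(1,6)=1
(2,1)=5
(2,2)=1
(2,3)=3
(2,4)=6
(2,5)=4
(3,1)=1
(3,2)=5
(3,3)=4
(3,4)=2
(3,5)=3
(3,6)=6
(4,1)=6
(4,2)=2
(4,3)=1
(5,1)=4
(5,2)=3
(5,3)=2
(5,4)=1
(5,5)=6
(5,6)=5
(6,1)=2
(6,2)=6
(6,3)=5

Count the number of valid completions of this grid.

2

Row 2, column 6: eliminating its row and column leaves {2}.
Row 4, column 4: eliminating its row and column leaves {3, 4}.
Row 4, column 5: eliminating its row and column leaves {5}.
Row 4, column 6: eliminating its row and column leaves {3, 4}.
Row 6, column 4: eliminating its row and column leaves {3, 4}.
Row 6, column 5: eliminating its row and column leaves {1}.
Row 6, column 6: eliminating its row and column leaves {3, 4}.
Enumerating the assignments across these blanks that avoid any row or column repeat gives 2 completions.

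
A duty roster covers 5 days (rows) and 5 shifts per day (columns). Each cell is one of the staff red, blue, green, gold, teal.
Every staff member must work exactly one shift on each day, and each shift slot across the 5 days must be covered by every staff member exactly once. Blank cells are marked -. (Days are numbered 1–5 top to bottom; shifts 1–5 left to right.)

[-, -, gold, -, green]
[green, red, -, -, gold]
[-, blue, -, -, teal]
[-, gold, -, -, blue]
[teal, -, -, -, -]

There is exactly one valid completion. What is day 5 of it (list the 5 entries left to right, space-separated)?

Day 5, shift 2: day 5 has {teal} and shift 2 has {red, blue, gold}, leaving only green.
Day 5, shift 5: day 5 has {green, teal} and shift 5 has {blue, green, gold, teal}, leaving only red.
Day 5, shift 3: day 5 has {red, green, teal} and shift 3 has {gold}, leaving only blue.
Day 5, shift 4: day 5 has {red, blue, green, teal} and shift 4 has {}, leaving only gold.
So day 5 reads: teal green blue gold red.

teal green blue gold red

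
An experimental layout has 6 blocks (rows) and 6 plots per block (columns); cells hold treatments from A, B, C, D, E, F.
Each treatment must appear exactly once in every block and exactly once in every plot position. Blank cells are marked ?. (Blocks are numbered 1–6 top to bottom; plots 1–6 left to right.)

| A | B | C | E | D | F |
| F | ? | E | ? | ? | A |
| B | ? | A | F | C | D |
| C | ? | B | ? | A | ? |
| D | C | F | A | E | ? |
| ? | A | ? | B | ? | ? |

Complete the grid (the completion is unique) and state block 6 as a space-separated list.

E A D B F C

Block 6, plot 1: block 6 has {A, B} and plot 1 has {A, B, C, D, F}, leaving only E.
Block 6, plot 3: block 6 has {A, B, E} and plot 3 has {A, B, C, E, F}, leaving only D.
Block 6, plot 5: block 6 has {A, B, D, E} and plot 5 has {A, C, D, E}, leaving only F.
Block 6, plot 6: block 6 has {A, B, D, E, F} and plot 6 has {A, D, F}, leaving only C.
So block 6 reads: E A D B F C.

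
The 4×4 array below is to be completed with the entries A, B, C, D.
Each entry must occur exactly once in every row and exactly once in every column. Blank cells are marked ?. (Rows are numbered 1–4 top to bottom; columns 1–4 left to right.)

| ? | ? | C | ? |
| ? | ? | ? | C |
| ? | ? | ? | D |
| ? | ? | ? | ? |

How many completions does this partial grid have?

16

Row 1, column 1: eliminating its row and column leaves {A, B, D}.
Row 1, column 2: eliminating its row and column leaves {A, B, D}.
Row 1, column 4: eliminating its row and column leaves {A, B}.
Row 2, column 1: eliminating its row and column leaves {A, B, D}.
Row 2, column 2: eliminating its row and column leaves {A, B, D}.
Row 2, column 3: eliminating its row and column leaves {A, B, D}.
Row 3, column 1: eliminating its row and column leaves {A, B, C}.
Row 3, column 2: eliminating its row and column leaves {A, B, C}.
Row 3, column 3: eliminating its row and column leaves {A, B}.
Row 4, column 1: eliminating its row and column leaves {A, B, C, D}.
Row 4, column 2: eliminating its row and column leaves {A, B, C, D}.
Row 4, column 3: eliminating its row and column leaves {A, B, D}.
Row 4, column 4: eliminating its row and column leaves {A, B}.
Enumerating the assignments across these blanks that avoid any row or column repeat gives 16 completions.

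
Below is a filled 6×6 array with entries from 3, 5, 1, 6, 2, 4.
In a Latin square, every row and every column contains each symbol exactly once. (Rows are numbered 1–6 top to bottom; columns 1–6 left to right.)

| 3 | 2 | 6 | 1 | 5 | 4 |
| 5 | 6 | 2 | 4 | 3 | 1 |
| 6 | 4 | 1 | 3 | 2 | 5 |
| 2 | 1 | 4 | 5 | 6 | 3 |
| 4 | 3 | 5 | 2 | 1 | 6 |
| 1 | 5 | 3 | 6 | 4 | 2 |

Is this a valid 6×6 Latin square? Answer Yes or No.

Each row is a permutation of the 6 symbols, and so is each column.

Yes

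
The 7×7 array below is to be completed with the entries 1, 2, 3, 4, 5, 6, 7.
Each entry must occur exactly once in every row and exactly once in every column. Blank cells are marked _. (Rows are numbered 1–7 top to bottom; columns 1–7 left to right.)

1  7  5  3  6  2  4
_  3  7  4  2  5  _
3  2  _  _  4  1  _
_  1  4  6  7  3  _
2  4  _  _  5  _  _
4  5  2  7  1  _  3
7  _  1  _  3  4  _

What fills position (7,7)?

5

Row 2, column 1: row 2 has {2, 3, 4, 5, 7} and column 1 has {1, 2, 3, 4, 7}, leaving only 6.
Row 2, column 7: row 2 has {2, 3, 4, 5, 6, 7} and column 7 has {3, 4}, leaving only 1.
Row 3, column 3: row 3 has {1, 2, 3, 4} and column 3 has {1, 2, 4, 5, 7}, leaving only 6.
Row 3, column 4: row 3 has {1, 2, 3, 4, 6} and column 4 has {3, 4, 6, 7}, leaving only 5.
Row 3, column 7: row 3 has {1, 2, 3, 4, 5, 6} and column 7 has {1, 3, 4}, leaving only 7.
Row 4, column 1: row 4 has {1, 3, 4, 6, 7} and column 1 has {1, 2, 3, 4, 6, 7}, leaving only 5.
Row 4, column 7: row 4 has {1, 3, 4, 5, 6, 7} and column 7 has {1, 3, 4, 7}, leaving only 2.
Row 5, column 3: row 5 has {2, 4, 5} and column 3 has {1, 2, 4, 5, 6, 7}, leaving only 3.
Row 5, column 4: row 5 has {2, 3, 4, 5} and column 4 has {3, 4, 5, 6, 7}, leaving only 1.
Row 5, column 7: row 5 has {1, 2, 3, 4, 5} and column 7 has {1, 2, 3, 4, 7}, leaving only 6.
Row 7 already has {1, 3, 4, 7} and column 7 already has {1, 2, 3, 4, 6, 7}, so row 7, column 7 must be 5.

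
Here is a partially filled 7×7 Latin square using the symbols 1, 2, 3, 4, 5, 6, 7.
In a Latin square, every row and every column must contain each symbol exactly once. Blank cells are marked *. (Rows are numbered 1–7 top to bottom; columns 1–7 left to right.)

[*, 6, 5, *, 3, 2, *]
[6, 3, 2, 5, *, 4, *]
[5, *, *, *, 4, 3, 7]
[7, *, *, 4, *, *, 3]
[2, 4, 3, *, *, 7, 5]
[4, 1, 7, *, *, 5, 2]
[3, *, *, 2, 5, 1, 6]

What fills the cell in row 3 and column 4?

1

Row 1, column 1: row 1 has {2, 3, 5, 6} and column 1 has {2, 3, 4, 5, 6, 7}, leaving only 1.
Row 1, column 4: row 1 has {1, 2, 3, 5, 6} and column 4 has {2, 4, 5}, leaving only 7.
Row 1, column 7: row 1 has {1, 2, 3, 5, 6, 7} and column 7 has {2, 3, 5, 6, 7}, leaving only 4.
Row 2, column 7: row 2 has {2, 3, 4, 5, 6} and column 7 has {2, 3, 4, 5, 6, 7}, leaving only 1.
Row 2, column 5: row 2 has {1, 2, 3, 4, 5, 6} and column 5 has {3, 4, 5}, leaving only 7.
Row 3, column 2: row 3 has {3, 4, 5, 7} and column 2 has {1, 3, 4, 6}, leaving only 2.
Row 4, column 2: row 4 has {3, 4, 7} and column 2 has {1, 2, 3, 4, 6}, leaving only 5.
Row 4, column 6: row 4 has {3, 4, 5, 7} and column 6 has {1, 2, 3, 4, 5, 7}, leaving only 6.
Row 4, column 3: row 4 has {3, 4, 5, 6, 7} and column 3 has {2, 3, 5, 7}, leaving only 1.
Row 3, column 3: row 3 has {2, 3, 4, 5, 7} and column 3 has {1, 2, 3, 5, 7}, leaving only 6.
Row 3 already has {2, 3, 4, 5, 6, 7} and column 4 already has {2, 4, 5, 7}, so row 3, column 4 must be 1.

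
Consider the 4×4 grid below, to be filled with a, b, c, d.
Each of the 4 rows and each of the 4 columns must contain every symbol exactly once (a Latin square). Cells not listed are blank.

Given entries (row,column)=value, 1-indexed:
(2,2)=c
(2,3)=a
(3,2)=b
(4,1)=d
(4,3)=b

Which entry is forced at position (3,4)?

a

Row 2, column 1: row 2 has {a, c} and column 1 has {d}, leaving only b.
Row 2, column 4: row 2 has {a, b, c} and column 4 has {}, leaving only d.
Row 4, column 2: row 4 has {b, d} and column 2 has {b, c}, leaving only a.
Row 1, column 2: row 1 has {} and column 2 has {a, b, c}, leaving only d.
Row 1, column 3: row 1 has {d} and column 3 has {a, b}, leaving only c.
Row 1, column 1: row 1 has {c, d} and column 1 has {b, d}, leaving only a.
Row 1, column 4: row 1 has {a, c, d} and column 4 has {d}, leaving only b.
Row 3, column 1: row 3 has {b} and column 1 has {a, b, d}, leaving only c.
Row 3 already has {b, c} and column 4 already has {b, d}, so row 3, column 4 must be a.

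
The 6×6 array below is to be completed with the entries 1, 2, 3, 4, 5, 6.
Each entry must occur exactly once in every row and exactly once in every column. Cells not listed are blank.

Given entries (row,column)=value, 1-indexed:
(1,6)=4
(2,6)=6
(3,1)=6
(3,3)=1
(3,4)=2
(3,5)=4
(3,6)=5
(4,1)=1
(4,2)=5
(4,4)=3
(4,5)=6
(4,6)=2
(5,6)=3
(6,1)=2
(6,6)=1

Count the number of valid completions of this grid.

Row 1, column 1: eliminating its row and column leaves {3, 5}.
Row 1, column 2: eliminating its row and column leaves {1, 2, 3, 6}.
Row 1, column 3: eliminating its row and column leaves {2, 3, 5, 6}.
Row 1, column 4: eliminating its row and column leaves {1, 5, 6}.
Row 1, column 5: eliminating its row and column leaves {1, 2, 3, 5}.
Row 2, column 1: eliminating its row and column leaves {3, 4, 5}.
Row 2, column 2: eliminating its row and column leaves {1, 2, 3, 4}.
Row 2, column 3: eliminating its row and column leaves {2, 3, 4, 5}.
Row 2, column 4: eliminating its row and column leaves {1, 4, 5}.
Row 2, column 5: eliminating its row and column leaves {1, 2, 3, 5}.
Row 3, column 2: eliminating its row and column leaves {3}.
Row 4, column 3: eliminating its row and column leaves {4}.
Row 5, column 1: eliminating its row and column leaves {4, 5}.
Row 5, column 2: eliminating its row and column leaves {1, 2, 4, 6}.
Row 5, column 3: eliminating its row and column leaves {2, 4, 5, 6}.
Row 5, column 4: eliminating its row and column leaves {1, 4, 5, 6}.
Row 5, column 5: eliminating its row and column leaves {1, 2, 5}.
Row 6, column 2: eliminating its row and column leaves {3, 4, 6}.
Row 6, column 3: eliminating its row and column leaves {3, 4, 5, 6}.
Row 6, column 4: eliminating its row and column leaves {4, 5, 6}.
Row 6, column 5: eliminating its row and column leaves {3, 5}.
Enumerating the assignments across these blanks that avoid any row or column repeat gives 48 completions.

48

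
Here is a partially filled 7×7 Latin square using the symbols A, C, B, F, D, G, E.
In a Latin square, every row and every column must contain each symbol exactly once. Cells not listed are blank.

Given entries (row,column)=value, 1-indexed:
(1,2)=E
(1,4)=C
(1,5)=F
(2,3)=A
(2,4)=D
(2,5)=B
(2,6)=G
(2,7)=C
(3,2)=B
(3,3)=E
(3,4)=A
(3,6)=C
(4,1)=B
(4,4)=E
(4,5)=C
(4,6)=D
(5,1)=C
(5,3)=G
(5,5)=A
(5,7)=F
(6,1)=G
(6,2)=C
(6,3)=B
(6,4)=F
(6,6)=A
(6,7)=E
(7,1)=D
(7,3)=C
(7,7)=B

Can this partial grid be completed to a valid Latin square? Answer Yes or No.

Yes

No row or column among the givens repeats a symbol, and propagating forced cells runs into no contradiction.
One valid completion exists (for instance, A E D C F B G / E F A D B G C / F B E A G C D / B G F E C D A / C D G B A E F / G C B F D A E / D A C G E F B).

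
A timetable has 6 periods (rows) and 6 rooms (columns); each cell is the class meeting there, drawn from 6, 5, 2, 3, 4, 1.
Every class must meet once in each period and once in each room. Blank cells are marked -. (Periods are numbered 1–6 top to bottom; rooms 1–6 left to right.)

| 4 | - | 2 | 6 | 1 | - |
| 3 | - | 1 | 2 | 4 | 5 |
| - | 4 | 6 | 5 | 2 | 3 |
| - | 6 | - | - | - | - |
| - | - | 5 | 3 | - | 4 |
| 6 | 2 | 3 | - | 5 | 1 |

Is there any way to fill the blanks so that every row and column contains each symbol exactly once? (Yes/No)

No

Period 1, room 6: period 1 together with room 6 already contain {6, 5, 2, 3, 4, 1} — every symbol — so nothing can go there. The grid has no valid completion.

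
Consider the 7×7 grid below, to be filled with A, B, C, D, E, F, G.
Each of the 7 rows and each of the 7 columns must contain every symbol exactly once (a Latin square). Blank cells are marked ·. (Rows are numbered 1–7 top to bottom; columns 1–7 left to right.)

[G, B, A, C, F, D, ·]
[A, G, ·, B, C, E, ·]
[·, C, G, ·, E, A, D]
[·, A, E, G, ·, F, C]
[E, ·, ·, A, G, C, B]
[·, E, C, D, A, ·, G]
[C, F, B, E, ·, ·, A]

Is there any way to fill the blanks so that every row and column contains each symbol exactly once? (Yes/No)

No row or column among the givens repeats a symbol, and propagating forced cells runs into no contradiction.
One valid completion exists (for instance, G B A C F D E / A G D B C E F / B C G F E A D / D A E G B F C / E D F A G C B / F E C D A B G / C F B E D G A).

Yes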